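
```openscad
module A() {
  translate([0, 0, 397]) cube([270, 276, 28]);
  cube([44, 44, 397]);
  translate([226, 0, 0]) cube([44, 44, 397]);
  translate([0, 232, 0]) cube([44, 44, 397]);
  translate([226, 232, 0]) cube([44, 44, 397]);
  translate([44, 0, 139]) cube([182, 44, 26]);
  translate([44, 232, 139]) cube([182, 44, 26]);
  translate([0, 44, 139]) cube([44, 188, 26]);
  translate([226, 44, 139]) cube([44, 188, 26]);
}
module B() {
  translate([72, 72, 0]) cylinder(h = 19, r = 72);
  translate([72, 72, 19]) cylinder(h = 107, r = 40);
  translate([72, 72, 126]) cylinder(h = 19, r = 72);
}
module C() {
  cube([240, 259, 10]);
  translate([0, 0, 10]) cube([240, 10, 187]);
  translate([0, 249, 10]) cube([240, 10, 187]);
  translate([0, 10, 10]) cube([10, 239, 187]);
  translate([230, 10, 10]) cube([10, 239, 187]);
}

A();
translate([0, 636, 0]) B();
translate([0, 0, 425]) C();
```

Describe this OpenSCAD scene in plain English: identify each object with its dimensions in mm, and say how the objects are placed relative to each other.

A is a four-legged stool. The seat is a 270×276×28 mm slab whose top surface is at z = 425 mm; four square legs, each 44×44 mm in cross-section, run from the floor (z = 0) to the underside of the seat, each flush with a corner of the seat. Four stretchers, 44 mm wide and 26 mm tall, connect adjacent legs with their undersides at z = 139 mm, each running between the inner faces of the legs it joins and aligned with the legs' outer faces on the other axis.

B is a spool: two coaxial disc flanges of radius 72 mm and thickness 19 mm, joined by a core cylinder of radius 40 mm and height 107 mm. The lower flange rests on z = 0 and the three cylinders share a vertical axis.

C is an open storage box with external size 240×259×197 mm and wall thickness 10 mm (the base is also 10 mm thick). The base covers the whole footprint; the four walls stand on the base, with the y-facing walls full-width and the x-facing walls fitting between their inner faces.

The spool is on the floor beside the stool on its +y side. The open box is on top of the stool.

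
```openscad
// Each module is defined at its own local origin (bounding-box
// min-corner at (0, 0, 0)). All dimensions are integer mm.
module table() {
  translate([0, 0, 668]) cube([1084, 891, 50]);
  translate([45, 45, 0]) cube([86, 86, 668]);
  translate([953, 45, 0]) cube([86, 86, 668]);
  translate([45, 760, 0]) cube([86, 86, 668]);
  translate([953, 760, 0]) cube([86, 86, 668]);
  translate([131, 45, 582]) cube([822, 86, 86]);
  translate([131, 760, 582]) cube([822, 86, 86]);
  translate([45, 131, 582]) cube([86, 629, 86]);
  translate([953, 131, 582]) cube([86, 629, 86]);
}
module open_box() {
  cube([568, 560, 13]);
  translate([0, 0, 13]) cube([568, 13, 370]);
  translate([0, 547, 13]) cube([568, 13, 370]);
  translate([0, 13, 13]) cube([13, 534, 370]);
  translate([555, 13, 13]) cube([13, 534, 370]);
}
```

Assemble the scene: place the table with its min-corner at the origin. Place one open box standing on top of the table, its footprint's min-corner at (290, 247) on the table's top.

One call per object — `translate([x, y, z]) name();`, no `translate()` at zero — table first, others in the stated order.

table();
translate([290, 247, 718]) open_box();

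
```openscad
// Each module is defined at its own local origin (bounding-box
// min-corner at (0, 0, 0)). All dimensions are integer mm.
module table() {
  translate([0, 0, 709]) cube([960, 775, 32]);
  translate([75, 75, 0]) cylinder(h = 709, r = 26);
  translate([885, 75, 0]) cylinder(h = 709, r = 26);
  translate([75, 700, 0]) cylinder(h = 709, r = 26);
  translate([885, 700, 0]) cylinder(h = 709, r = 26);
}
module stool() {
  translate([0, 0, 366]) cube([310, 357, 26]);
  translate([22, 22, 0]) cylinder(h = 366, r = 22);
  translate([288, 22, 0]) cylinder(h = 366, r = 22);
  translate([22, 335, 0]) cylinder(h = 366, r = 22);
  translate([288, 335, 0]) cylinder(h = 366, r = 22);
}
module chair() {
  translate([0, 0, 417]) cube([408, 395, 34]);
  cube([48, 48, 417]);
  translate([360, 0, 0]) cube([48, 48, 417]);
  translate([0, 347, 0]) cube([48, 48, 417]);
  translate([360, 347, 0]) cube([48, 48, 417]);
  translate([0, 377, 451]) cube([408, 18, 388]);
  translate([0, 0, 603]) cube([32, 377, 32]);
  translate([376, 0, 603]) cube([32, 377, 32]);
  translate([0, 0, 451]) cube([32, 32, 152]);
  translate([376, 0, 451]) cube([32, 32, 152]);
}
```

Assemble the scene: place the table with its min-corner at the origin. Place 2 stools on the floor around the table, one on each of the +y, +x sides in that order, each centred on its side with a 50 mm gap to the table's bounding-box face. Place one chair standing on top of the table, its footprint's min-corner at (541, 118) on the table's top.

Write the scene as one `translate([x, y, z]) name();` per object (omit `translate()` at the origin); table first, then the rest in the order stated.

table();
translate([325, 825, 0]) stool();
translate([1010, 209, 0]) stool();
translate([541, 118, 741]) chair();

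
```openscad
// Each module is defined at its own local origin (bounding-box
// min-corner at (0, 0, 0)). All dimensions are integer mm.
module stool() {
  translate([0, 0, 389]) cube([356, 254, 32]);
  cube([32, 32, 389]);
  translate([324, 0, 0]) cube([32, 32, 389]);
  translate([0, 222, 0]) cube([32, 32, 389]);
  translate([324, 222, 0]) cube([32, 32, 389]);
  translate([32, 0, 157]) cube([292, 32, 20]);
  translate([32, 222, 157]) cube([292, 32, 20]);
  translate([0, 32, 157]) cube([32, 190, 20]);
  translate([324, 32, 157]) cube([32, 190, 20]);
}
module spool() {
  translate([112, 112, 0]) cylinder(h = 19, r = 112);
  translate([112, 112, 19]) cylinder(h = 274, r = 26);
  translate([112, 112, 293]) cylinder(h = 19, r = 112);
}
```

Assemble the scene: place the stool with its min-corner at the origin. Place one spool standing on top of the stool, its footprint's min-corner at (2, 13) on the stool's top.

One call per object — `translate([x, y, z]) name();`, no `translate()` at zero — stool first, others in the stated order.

stool();
translate([2, 13, 421]) spool();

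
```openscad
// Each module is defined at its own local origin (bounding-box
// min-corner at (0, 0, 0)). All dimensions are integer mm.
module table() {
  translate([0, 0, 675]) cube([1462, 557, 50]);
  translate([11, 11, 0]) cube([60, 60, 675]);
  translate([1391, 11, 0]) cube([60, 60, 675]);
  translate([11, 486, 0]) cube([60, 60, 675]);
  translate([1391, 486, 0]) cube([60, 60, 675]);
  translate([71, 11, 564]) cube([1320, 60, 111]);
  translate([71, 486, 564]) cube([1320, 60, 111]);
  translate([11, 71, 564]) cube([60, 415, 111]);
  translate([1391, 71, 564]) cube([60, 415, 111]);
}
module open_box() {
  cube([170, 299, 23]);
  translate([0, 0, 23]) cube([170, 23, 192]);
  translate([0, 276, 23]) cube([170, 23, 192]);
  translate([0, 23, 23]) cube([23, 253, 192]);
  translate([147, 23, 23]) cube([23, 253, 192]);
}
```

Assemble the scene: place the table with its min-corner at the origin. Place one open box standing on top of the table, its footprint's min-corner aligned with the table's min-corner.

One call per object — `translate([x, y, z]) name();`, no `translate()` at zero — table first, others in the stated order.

table();
translate([0, 0, 725]) open_box();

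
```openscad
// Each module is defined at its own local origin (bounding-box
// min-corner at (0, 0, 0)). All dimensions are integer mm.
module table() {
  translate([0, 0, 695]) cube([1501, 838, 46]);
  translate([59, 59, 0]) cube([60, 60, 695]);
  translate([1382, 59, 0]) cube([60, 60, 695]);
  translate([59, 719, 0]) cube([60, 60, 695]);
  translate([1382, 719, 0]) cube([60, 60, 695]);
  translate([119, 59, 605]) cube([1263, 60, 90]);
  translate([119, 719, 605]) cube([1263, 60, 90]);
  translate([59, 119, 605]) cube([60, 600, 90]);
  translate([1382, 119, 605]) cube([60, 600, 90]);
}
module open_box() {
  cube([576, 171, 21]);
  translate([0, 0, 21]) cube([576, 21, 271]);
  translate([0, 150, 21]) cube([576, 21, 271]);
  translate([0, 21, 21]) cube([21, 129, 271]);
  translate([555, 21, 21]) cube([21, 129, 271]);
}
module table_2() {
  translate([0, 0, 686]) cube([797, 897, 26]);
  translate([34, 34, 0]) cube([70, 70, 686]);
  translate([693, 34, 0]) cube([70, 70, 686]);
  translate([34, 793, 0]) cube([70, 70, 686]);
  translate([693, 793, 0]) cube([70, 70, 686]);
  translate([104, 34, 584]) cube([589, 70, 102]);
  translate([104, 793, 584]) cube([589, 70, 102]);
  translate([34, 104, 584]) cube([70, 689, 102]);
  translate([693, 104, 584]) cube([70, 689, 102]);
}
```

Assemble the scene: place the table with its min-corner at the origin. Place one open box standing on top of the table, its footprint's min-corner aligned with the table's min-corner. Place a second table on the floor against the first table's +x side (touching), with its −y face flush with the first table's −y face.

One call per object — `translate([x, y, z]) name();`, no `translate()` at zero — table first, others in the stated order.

table();
translate([0, 0, 741]) open_box();
translate([1501, 0, 0]) table_2();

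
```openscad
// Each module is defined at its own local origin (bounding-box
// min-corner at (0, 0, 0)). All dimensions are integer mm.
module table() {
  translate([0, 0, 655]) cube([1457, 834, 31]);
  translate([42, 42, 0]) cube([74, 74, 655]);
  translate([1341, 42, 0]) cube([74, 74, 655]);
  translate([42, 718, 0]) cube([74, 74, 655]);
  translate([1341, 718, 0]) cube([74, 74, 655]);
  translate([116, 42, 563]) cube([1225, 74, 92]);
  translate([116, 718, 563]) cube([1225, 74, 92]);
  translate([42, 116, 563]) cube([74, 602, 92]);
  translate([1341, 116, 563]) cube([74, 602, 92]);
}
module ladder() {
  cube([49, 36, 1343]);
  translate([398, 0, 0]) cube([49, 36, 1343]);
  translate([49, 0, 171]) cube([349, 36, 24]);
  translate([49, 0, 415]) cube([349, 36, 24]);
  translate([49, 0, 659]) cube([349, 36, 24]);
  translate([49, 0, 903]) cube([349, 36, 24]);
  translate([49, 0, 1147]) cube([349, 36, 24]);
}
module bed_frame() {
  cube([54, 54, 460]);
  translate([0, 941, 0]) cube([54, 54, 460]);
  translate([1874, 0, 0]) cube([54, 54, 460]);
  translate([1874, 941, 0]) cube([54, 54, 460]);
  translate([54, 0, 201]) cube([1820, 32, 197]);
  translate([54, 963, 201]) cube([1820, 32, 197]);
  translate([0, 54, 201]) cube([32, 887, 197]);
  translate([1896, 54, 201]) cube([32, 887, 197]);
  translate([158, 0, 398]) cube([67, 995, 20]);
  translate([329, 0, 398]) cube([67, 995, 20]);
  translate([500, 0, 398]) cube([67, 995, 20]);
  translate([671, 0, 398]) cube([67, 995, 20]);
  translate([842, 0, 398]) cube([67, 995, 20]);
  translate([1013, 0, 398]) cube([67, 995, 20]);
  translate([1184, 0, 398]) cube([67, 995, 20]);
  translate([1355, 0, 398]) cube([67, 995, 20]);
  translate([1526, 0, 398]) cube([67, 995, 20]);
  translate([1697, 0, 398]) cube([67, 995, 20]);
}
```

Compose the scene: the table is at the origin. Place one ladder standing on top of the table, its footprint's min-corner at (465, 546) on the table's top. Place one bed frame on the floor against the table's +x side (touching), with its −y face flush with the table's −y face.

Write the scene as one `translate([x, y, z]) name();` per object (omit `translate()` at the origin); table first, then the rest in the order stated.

table();
translate([465, 546, 686]) ladder();
translate([1457, 0, 0]) bed_frame();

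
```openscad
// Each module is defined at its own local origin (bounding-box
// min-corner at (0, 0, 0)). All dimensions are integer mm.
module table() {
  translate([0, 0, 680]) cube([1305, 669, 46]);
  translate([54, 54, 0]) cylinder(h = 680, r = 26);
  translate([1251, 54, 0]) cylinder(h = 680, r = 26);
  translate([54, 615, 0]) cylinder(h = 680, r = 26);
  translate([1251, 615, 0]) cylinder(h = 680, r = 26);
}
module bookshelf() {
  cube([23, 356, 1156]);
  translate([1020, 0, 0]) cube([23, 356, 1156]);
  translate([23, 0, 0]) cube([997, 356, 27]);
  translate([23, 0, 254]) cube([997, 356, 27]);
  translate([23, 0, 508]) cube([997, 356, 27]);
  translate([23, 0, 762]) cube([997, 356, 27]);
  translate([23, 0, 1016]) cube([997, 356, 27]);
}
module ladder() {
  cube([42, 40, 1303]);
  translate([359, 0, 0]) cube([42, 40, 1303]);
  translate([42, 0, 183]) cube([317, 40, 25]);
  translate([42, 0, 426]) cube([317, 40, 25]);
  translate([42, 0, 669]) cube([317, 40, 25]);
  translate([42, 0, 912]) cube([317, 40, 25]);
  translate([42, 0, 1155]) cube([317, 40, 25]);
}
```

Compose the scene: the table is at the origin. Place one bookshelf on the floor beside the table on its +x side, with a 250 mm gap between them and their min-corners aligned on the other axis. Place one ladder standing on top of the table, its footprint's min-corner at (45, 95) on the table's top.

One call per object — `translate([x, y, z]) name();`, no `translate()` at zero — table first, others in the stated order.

table();
translate([1555, 0, 0]) bookshelf();
translate([45, 95, 726]) ladder();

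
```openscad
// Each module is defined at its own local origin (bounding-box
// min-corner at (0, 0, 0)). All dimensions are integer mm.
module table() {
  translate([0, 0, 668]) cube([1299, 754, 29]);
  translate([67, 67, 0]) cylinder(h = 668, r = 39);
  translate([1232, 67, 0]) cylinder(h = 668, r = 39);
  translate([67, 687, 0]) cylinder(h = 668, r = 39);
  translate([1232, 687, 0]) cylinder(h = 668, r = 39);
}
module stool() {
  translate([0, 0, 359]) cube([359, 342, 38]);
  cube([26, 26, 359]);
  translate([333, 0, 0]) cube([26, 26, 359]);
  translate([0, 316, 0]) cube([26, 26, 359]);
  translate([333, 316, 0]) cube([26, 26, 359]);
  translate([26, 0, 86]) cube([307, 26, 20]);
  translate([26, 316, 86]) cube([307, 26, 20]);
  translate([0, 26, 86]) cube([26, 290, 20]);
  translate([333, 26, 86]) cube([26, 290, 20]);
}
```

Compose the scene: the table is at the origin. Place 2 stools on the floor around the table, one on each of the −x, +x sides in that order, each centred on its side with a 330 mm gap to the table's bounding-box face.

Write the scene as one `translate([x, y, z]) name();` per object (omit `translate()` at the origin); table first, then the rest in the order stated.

table();
translate([-689, 206, 0]) stool();
translate([1629, 206, 0]) stool();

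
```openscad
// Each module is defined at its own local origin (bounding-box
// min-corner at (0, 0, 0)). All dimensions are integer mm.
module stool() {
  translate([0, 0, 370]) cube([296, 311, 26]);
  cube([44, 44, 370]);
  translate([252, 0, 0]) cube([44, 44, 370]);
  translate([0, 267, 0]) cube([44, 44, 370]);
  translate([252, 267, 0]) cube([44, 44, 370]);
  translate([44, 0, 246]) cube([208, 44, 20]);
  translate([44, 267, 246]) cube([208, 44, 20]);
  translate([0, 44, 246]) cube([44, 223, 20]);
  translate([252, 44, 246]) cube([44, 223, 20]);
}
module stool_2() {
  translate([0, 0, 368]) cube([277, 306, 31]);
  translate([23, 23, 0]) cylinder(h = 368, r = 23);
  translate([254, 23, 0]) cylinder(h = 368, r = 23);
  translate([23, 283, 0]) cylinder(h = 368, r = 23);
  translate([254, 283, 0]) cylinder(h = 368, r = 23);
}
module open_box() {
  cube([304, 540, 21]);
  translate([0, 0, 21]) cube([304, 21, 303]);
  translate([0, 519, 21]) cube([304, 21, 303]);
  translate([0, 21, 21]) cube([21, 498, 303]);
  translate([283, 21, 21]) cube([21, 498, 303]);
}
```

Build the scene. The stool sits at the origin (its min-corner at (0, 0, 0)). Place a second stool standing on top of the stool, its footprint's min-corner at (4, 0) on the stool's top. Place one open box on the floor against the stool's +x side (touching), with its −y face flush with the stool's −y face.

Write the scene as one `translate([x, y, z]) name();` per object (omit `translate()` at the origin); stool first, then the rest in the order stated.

stool();
translate([4, 0, 396]) stool_2();
translate([296, 0, 0]) open_box();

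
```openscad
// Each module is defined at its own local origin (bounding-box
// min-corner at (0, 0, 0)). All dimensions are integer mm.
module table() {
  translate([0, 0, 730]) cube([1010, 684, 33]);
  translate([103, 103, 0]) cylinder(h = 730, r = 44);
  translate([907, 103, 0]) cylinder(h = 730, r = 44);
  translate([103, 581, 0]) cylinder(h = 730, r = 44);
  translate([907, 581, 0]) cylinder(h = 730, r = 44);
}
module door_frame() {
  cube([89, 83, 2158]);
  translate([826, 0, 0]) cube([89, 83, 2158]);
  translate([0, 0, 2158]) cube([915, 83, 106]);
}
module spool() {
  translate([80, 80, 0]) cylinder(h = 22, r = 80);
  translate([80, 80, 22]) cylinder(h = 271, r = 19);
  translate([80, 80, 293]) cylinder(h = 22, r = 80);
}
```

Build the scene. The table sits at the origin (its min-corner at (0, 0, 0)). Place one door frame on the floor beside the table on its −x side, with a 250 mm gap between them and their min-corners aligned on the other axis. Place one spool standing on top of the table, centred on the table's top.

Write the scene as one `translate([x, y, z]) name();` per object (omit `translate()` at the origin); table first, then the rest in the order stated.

table();
translate([-1165, 0, 0]) door_frame();
translate([425, 262, 763]) spool();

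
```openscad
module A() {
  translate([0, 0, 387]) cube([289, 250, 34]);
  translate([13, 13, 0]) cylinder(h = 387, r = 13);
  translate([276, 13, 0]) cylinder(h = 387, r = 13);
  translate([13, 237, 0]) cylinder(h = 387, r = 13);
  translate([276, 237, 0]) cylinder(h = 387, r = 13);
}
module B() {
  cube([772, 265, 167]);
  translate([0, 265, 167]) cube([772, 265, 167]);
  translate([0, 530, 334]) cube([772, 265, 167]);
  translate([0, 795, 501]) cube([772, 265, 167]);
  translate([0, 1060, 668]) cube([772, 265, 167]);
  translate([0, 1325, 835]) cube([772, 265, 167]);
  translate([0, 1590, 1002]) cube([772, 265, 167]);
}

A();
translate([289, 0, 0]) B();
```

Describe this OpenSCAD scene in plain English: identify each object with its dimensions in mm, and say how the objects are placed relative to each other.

A is a four-legged stool. The seat is a 289×250×34 mm slab whose top surface is at z = 421 mm; four round legs, each 26 mm in diameter, run from the floor (z = 0) to the underside of the seat, each leg's axis is inset half a diameter from the nearest pair of seat edges (so the leg's bounding box is flush with the corner).

B is a run of 7 identical solid stair steps. Each tread is 772×265 mm and each step block is 167 mm high. Step 1 rests on the floor; step k is offset from step 1 by (k−1)×265 mm in y and (k−1)×167 mm in z.

The staircase is against the stool's +x side, with their −y faces flush.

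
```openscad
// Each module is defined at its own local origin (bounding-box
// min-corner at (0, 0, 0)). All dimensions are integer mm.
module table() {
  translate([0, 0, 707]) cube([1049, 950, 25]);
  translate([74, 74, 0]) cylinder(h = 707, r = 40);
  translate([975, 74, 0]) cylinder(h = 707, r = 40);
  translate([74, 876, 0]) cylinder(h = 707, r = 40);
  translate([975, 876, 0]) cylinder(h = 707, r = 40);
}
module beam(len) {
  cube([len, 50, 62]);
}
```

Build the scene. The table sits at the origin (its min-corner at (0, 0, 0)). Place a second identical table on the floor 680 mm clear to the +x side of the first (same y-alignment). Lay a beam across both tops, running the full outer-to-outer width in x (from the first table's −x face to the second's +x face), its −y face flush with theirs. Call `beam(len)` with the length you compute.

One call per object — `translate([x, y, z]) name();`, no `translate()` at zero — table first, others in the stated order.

table();
translate([1729, 0, 0]) table();
translate([0, 0, 732]) beam(2778);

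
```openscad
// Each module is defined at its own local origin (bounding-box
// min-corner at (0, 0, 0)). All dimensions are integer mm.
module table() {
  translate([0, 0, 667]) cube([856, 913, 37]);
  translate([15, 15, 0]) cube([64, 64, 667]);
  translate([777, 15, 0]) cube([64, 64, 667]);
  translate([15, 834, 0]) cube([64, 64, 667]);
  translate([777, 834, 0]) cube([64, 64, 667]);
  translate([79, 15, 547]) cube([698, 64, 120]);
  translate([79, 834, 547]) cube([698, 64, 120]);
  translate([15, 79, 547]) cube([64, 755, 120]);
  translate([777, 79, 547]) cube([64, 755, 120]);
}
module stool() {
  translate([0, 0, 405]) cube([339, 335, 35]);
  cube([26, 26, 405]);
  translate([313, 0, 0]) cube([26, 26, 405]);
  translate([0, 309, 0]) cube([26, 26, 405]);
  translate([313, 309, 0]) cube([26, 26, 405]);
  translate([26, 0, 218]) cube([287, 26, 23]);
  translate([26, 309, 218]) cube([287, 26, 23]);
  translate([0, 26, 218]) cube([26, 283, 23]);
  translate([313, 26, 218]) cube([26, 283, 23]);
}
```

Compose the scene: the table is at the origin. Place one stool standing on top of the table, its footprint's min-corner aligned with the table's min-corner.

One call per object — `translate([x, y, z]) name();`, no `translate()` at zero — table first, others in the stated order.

table();
translate([0, 0, 704]) stool();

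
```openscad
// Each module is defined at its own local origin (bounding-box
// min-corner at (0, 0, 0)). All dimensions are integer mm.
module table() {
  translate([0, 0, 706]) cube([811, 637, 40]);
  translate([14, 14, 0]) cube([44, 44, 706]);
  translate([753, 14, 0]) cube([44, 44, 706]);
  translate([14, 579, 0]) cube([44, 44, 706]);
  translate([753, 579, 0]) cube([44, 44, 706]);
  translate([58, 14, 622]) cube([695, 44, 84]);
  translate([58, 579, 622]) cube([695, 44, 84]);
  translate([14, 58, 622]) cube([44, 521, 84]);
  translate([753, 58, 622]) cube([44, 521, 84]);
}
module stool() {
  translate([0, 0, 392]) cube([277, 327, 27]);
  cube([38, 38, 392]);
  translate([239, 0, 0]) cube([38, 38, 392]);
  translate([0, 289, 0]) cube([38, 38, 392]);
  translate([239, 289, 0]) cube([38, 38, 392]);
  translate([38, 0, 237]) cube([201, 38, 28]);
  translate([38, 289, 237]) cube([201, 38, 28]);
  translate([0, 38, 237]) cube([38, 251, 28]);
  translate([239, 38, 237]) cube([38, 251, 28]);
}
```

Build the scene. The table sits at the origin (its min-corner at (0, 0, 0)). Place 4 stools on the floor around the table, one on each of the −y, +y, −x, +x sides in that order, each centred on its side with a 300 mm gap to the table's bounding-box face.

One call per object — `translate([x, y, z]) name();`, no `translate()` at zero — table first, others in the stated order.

table();
translate([267, -627, 0]) stool();
translate([267, 937, 0]) stool();
translate([-577, 155, 0]) stool();
translate([1111, 155, 0]) stool();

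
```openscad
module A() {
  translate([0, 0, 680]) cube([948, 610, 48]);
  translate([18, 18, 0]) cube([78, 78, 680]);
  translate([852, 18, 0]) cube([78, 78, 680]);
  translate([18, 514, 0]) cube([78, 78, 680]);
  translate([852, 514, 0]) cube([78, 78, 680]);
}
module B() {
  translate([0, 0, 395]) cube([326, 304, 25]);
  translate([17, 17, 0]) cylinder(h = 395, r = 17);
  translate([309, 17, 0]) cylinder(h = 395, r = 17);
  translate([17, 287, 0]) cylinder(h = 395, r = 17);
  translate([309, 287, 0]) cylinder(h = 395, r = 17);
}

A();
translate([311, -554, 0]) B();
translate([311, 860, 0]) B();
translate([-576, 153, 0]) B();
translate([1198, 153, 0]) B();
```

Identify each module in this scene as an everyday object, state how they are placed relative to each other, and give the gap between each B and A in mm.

Each stool's nearest face is 250 mm from the table's bounding box.

A is a table. B is a stool. Four stools sit around the table at the −y, +y, −x, +x sides. The gap between each stool and the table is 250 mm.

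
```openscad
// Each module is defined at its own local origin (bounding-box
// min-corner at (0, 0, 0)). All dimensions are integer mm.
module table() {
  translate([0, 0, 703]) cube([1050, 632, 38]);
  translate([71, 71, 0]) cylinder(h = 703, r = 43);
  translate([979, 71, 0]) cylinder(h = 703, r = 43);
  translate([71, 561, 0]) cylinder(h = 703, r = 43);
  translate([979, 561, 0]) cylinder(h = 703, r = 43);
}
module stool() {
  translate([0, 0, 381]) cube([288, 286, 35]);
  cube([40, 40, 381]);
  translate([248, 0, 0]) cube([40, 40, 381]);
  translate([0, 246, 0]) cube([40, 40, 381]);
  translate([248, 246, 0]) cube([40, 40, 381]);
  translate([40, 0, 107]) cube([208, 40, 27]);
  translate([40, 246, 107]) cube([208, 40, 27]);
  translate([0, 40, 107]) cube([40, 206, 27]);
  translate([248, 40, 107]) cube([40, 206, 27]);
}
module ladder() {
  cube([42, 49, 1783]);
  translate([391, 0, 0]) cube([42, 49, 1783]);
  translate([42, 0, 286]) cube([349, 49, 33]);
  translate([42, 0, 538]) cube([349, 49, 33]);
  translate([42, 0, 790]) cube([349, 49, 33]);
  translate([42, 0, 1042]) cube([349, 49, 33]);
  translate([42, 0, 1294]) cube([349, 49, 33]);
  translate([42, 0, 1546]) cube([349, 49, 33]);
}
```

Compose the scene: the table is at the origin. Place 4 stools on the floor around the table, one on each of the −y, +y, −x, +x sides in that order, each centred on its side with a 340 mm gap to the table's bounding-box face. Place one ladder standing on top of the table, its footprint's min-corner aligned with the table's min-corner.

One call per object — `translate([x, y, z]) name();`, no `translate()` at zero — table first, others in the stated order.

table();
translate([381, -626, 0]) stool();
translate([381, 972, 0]) stool();
translate([-628, 173, 0]) stool();
translate([1390, 173, 0]) stool();
translate([0, 0, 741]) ladder();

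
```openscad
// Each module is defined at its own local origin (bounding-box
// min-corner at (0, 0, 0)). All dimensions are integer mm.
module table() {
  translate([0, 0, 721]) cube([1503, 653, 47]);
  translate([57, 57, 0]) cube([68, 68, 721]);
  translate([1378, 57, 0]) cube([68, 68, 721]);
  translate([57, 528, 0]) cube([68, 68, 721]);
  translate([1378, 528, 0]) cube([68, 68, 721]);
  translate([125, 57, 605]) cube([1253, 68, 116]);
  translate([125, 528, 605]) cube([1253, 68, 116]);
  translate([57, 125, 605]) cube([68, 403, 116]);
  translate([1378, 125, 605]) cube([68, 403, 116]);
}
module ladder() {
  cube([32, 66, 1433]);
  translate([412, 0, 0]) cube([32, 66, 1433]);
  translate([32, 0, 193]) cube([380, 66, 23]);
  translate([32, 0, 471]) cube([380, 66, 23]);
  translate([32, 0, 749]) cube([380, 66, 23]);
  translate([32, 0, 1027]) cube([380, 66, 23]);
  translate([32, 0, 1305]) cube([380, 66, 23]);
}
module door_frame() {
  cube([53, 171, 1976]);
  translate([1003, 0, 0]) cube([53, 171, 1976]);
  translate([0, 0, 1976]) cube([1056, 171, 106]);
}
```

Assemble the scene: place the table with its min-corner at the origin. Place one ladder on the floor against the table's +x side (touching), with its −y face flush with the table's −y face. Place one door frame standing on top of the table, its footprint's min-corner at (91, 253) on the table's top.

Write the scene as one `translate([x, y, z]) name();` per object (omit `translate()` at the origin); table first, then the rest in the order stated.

table();
translate([1503, 0, 0]) ladder();
translate([91, 253, 768]) door_frame();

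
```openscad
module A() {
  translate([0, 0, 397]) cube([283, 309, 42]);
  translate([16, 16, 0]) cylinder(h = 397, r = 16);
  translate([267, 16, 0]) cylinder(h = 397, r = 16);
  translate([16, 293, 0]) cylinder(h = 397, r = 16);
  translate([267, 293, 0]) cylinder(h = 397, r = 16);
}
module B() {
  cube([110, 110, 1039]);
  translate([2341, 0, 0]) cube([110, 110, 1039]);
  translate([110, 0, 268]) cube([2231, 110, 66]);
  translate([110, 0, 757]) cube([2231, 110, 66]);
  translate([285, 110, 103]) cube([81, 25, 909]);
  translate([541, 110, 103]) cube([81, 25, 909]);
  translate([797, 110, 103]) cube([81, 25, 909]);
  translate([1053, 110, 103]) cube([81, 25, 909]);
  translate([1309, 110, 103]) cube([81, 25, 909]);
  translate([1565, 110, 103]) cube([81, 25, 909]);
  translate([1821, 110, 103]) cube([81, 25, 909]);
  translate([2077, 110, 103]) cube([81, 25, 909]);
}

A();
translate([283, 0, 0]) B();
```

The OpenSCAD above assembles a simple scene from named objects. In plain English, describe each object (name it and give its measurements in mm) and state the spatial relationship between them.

A is a four-legged stool. The seat is a 283×309×42 mm slab whose top surface is at z = 439 mm; four round legs, each 32 mm in diameter, run from the floor (z = 0) to the underside of the seat, each leg's axis is inset half a diameter from the nearest pair of seat edges (so the leg's bounding box is flush with the corner).

B is a fence section. Two 110×110 mm posts, 1039 mm tall, stand on the floor with a clear span of 2231 mm between their inner faces. Two horizontal rails of 110×66 mm section span the gap between the posts with their undersides at z = 268 mm and z = 757 mm, flush with the posts' −y face. 8 pickets, each 81 mm wide, 25 mm thick and 909 mm tall, are fixed to the +y face of the rails with their bottoms at z = 103 mm, evenly spaced across the span with equal gaps (rounded down to the nearest mm) at the −x end and between each pair — any rounding remainder accumulates at the +x end.

The fence section is against the stool's +x side, with their −y faces flush.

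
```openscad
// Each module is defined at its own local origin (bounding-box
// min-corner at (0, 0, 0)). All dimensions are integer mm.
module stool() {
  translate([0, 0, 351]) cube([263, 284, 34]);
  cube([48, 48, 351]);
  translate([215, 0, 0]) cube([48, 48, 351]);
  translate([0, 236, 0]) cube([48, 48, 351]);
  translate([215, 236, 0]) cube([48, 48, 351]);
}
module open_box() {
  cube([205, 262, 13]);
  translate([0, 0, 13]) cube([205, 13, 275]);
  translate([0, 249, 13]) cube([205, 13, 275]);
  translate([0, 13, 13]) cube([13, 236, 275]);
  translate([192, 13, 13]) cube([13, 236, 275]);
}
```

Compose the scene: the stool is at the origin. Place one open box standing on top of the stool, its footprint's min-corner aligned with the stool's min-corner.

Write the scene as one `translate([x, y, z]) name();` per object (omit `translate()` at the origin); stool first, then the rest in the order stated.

stool();
translate([0, 0, 385]) open_box();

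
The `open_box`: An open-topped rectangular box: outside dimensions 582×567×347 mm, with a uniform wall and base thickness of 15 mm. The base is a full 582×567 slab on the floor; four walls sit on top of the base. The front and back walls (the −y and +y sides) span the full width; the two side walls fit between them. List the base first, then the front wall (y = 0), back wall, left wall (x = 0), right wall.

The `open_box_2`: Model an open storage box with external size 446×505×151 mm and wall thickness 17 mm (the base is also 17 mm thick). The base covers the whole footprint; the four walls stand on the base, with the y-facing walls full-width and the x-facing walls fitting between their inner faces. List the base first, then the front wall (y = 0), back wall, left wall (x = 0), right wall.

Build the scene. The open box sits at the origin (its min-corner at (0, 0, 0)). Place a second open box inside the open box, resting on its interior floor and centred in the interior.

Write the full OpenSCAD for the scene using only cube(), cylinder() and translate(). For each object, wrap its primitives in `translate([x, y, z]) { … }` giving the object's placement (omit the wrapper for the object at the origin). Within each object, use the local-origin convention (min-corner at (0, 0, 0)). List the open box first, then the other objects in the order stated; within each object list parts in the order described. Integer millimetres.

cube([582, 567, 15]);
translate([0, 0, 15]) cube([582, 15, 332]);
translate([0, 552, 15]) cube([582, 15, 332]);
translate([0, 15, 15]) cube([15, 537, 332]);
translate([567, 15, 15]) cube([15, 537, 332]);
translate([68, 31, 15]) {
  cube([446, 505, 17]);
  translate([0, 0, 17]) cube([446, 17, 134]);
  translate([0, 488, 17]) cube([446, 17, 134]);
  translate([0, 17, 17]) cube([17, 471, 134]);
  translate([429, 17, 17]) cube([17, 471, 134]);
}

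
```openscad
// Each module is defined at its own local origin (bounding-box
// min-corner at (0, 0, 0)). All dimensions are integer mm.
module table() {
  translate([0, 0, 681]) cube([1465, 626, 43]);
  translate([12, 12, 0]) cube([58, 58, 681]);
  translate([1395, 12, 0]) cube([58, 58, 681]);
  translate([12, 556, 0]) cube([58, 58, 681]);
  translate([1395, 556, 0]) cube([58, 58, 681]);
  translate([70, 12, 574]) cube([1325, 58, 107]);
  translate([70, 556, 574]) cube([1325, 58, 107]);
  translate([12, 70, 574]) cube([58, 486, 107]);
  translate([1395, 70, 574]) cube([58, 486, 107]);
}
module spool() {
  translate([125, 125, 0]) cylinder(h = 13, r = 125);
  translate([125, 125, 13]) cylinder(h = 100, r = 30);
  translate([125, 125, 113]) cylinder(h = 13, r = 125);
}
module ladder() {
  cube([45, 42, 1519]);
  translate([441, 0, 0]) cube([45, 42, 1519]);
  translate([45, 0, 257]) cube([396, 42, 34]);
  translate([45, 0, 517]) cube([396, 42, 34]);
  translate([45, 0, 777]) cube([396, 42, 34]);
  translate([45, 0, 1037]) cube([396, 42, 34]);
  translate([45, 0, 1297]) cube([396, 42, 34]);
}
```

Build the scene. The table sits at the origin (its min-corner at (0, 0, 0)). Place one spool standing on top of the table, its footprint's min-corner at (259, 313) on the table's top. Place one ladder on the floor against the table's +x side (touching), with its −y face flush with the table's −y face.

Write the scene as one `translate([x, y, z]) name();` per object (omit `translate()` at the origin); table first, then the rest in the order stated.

table();
translate([259, 313, 724]) spool();
translate([1465, 0, 0]) ladder();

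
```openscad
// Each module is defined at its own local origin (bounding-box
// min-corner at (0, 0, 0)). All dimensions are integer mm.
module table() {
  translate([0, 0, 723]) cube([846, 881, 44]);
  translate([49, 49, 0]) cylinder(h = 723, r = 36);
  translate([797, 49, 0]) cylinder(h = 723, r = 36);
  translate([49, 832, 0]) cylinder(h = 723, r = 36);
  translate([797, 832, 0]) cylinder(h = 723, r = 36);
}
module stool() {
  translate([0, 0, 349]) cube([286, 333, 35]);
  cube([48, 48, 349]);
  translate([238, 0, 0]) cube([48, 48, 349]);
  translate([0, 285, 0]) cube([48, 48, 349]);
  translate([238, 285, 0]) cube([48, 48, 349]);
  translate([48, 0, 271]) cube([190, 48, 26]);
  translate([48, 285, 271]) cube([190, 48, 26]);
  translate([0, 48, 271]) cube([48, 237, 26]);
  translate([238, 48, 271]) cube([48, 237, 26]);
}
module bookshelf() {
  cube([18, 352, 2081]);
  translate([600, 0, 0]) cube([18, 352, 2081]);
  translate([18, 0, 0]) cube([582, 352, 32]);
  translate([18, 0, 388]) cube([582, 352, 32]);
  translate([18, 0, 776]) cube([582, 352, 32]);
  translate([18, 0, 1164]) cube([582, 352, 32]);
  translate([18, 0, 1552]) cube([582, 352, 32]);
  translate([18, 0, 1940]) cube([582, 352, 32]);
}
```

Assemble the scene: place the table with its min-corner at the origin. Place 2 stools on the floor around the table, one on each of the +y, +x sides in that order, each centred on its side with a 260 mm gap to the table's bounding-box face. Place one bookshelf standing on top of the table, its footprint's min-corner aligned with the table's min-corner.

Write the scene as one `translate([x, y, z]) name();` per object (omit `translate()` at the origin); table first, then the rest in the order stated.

table();
translate([280, 1141, 0]) stool();
translate([1106, 274, 0]) stool();
translate([0, 0, 767]) bookshelf();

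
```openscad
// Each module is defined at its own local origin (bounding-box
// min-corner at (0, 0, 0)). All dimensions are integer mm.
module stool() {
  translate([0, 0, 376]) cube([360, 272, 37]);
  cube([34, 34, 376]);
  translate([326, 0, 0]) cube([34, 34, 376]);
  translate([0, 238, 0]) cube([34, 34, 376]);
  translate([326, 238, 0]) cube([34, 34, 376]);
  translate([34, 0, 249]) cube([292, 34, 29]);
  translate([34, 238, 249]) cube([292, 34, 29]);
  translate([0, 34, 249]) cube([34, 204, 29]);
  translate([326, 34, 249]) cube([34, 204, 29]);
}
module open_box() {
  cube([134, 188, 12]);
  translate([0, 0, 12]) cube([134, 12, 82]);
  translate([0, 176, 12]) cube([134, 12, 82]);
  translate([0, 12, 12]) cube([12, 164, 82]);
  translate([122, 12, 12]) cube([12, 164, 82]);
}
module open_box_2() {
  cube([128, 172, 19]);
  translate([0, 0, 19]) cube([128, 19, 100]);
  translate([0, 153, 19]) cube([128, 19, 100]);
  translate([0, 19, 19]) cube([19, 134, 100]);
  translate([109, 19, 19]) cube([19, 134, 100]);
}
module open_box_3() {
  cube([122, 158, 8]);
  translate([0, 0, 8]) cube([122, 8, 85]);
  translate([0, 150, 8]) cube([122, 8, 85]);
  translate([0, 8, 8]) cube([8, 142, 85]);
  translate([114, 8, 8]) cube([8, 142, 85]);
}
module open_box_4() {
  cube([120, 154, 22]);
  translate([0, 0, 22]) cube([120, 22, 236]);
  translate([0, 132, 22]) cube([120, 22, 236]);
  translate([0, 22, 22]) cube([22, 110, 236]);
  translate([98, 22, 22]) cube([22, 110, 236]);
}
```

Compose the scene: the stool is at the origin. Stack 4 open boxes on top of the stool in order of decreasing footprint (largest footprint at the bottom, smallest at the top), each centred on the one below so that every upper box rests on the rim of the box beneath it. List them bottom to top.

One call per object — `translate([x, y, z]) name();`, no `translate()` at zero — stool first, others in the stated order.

stool();
translate([113, 42, 413]) open_box();
translate([116, 50, 507]) open_box_2();
translate([119, 57, 626]) open_box_3();
translate([120, 59, 719]) open_box_4();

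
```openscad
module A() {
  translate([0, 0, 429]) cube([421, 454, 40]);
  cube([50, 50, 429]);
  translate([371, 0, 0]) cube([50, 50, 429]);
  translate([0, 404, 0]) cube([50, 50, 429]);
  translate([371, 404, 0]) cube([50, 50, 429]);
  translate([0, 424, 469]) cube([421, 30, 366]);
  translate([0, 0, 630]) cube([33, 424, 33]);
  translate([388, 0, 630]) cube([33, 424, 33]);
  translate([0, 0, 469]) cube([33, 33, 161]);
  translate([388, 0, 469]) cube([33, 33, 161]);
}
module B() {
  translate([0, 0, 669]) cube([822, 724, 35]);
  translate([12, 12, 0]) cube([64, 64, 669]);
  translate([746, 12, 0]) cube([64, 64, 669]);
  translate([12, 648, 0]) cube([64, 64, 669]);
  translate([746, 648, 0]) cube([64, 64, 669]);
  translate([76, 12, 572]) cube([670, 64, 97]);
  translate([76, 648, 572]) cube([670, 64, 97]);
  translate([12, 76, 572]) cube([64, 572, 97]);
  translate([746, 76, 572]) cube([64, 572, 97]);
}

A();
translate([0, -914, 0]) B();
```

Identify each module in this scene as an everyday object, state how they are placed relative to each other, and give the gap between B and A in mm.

A is a chair. B is a table. The table is on the floor beside the chair on its −y side. The gap between the table and the chair is 190 mm.

The table's nearest face is 190 mm from the chair's −y face.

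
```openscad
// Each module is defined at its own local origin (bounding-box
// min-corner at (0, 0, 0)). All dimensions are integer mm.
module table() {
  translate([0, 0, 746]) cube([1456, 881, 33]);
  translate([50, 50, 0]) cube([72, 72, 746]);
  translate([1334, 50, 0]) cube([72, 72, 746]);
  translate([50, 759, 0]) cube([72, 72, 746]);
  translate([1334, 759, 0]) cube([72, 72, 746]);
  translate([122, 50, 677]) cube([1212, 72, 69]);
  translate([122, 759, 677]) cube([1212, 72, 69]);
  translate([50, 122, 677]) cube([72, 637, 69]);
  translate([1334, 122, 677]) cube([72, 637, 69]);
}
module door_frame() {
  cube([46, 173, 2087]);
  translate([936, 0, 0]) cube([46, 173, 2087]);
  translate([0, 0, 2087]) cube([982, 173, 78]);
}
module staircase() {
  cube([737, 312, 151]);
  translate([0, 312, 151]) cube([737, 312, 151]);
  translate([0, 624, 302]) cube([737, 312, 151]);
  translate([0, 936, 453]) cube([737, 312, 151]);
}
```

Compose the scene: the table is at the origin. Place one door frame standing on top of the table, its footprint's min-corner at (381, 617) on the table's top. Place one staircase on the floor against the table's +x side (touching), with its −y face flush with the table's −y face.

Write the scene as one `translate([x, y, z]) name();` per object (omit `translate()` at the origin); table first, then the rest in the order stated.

table();
translate([381, 617, 779]) door_frame();
translate([1456, 0, 0]) staircase();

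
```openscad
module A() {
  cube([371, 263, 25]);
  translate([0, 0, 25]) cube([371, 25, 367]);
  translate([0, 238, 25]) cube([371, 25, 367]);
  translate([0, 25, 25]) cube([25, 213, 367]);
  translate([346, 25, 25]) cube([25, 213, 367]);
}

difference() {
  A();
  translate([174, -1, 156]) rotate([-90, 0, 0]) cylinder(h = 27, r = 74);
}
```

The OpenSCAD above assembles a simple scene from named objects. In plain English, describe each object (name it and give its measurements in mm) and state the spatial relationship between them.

A is an open-topped rectangular box: outside dimensions 371×263×392 mm, with a uniform wall and base thickness of 25 mm. The base is a full 371×263 slab on the floor; four walls sit on top of the base. The front and back walls (the −y and +y sides) span the full width; the two side walls fit between them.

The open box has a circular hole of radius 74 mm through its front wall, centred at (x = 174, z = 156).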